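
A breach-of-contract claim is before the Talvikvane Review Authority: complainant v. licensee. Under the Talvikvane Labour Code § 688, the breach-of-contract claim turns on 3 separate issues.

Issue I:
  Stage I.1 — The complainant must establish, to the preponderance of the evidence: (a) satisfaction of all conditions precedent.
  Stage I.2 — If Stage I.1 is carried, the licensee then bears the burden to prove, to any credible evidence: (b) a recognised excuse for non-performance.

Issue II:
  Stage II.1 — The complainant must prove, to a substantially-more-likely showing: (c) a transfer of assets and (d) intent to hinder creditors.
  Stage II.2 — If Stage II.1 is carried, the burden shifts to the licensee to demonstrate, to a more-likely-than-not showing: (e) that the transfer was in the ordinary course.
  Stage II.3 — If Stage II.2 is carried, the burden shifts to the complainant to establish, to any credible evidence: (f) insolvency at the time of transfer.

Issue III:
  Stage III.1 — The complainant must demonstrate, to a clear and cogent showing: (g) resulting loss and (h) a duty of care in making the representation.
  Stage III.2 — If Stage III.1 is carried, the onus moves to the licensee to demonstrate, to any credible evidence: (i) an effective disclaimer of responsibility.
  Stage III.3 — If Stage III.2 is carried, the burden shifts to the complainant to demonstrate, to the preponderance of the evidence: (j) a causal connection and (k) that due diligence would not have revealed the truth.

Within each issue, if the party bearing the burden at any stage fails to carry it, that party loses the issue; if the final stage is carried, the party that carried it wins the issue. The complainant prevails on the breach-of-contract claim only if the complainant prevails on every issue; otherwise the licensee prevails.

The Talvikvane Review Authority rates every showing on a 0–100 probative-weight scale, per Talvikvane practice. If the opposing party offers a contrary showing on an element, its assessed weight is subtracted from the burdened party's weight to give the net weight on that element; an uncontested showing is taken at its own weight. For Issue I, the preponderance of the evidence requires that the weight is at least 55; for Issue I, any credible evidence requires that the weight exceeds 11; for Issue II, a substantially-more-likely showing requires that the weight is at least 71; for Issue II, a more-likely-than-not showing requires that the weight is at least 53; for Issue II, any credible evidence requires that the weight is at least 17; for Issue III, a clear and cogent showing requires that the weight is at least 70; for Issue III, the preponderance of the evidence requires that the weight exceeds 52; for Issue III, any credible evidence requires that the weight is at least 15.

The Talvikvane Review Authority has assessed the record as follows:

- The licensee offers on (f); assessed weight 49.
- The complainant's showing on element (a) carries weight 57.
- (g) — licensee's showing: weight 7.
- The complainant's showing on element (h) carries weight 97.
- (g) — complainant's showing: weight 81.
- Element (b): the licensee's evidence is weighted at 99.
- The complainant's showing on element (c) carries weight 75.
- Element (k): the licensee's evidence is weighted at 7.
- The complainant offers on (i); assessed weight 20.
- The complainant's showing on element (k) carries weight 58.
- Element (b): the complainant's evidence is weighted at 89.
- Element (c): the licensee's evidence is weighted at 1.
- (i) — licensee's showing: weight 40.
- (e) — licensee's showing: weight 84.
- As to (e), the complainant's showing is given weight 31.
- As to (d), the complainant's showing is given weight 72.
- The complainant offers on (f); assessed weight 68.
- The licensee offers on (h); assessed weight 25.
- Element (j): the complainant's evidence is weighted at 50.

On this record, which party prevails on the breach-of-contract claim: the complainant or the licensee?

— Issue I —
Stage I.1 — burden on complainant; standard: the preponderance of the evidence (weight is at least 55).
    (a): 57 ≥ 55 [met]
  Stage I.1 carried; the burden shifts to the licensee.
Stage I.2 — burden on licensee; standard: any credible evidence (weight exceeds 11).
    (b): 99 − 89 = 10 ≤ 11 [not met]
  Not every element is met, so the licensee fails to carry Stage I.2.
The complainant prevails on this issue.
— Issue II —
At Stage II.1 the complainant must meet a substantially-more-likely showing (weight is at least 71): on (c) the weight is 75 less the opposing 1 gives net 74, which does reach 71, so (c) meets the standard; on (d) the weight is 72, which does reach 71, so (d) meets the standard.
  The complainant carries Stage II.1; the licensee now bears the burden.
At Stage II.2 the licensee must meet a more-likely-than-not showing (weight is at least 53): on (e) the weight is 84 less the opposing 31 gives net 53, ≥ 53, so (e) meets the standard.
  Stage II.2 carried; the burden shifts to the complainant.
At Stage II.3 the complainant must meet any credible evidence (weight is at least 17): on (f) the weight is 68 less the opposing 49 gives net 19, ≥ 17, so (f) meets the standard.
  Stage II.3 carried; the final stage is satisfied.
All stages carried — the complainant prevails on this issue.
— Issue III —
At Stage III.1 the complainant must meet a clear and cogent showing (weight is at least 70): on (g) the weight is 81 less the opposing 7 gives net 74, ≥ 70, so (g) meets the standard; on (h) the weight is 97 less the opposing 25 gives net 72, which does reach 70, so (h) meets the standard.
  The complainant carries Stage III.1; the licensee now bears the burden.
At Stage III.2 the licensee must meet any credible evidence (weight is at least 15): on (i) the weight is 40 less the opposing 20 gives net 20, ≥ 15, so (i) meets the standard.
  All elements met. The burden passes to the complainant.
At Stage III.3 the complainant must meet the preponderance of the evidence (weight exceeds 52): on (j) the weight is 50, ≤ 52, so (j) does not meet the standard; on (k) the weight is 58 less the opposing 7 gives net 51, which does not exceed 52, so (k) does not meet the standard.
  Stage III.3 not carried; the complainant fails its burden.
So the licensee prevails on this issue.
Per-issue: Issue I → complainant; Issue II → complainant; Issue III → licensee. The complainant must prevail on every issue; overall, the licensee prevails.

licensee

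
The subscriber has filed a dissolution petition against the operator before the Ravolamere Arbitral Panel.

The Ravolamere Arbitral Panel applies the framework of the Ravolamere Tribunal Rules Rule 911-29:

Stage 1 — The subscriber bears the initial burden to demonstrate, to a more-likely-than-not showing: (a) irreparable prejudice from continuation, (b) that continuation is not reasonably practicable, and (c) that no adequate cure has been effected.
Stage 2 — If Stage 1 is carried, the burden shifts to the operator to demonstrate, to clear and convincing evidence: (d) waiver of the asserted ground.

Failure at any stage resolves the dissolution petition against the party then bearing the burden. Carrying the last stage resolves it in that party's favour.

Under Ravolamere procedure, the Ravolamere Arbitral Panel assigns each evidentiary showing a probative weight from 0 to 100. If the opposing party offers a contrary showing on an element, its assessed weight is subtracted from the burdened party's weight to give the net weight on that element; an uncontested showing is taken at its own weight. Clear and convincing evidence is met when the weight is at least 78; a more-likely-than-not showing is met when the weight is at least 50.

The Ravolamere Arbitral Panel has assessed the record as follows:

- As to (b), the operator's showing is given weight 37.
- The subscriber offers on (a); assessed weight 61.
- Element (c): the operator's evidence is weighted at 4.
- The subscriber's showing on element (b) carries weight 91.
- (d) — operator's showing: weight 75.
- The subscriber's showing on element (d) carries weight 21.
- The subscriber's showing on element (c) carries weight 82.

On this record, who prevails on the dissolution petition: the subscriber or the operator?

subscriber

Stage 1 (subscriber, a more-likely-than-not showing, weight is at least 50): (a) 61 ≥ 50 — meets; (b) net 91−37=54 ≥ 50 — meets; (c) net 82−4=78 ≥ 50 — meets.
  The subscriber carries Stage 1; the operator now bears the burden.
Stage 2 (operator, clear and convincing evidence, weight is at least 78): (d) net 75−21=54 < 78 — fails.
  Stage 2 not carried; the operator fails its burden.
So the subscriber prevails.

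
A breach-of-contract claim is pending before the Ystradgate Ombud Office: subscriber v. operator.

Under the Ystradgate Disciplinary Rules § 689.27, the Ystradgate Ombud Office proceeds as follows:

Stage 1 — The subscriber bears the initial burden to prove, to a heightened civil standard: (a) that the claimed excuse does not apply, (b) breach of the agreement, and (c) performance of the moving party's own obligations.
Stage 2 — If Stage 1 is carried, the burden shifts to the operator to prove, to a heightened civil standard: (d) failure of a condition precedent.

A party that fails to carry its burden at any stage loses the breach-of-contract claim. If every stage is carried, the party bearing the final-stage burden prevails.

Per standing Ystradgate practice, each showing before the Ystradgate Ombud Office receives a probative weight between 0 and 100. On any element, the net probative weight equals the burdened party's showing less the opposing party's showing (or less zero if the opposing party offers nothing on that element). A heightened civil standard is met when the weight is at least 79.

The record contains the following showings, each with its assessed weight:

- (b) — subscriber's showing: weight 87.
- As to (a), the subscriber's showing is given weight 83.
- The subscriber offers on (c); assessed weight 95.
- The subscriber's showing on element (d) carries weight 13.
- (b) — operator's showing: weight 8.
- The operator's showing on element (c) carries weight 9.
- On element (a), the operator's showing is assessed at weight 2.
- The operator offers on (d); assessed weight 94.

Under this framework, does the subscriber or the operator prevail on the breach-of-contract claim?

At Stage 1 the subscriber must meet a heightened civil standard (weight is at least 79): on (a) the weight is 83 less the opposing 2 gives net 81, ≥ 79, so (a) meets the standard; on (b) the weight is 87 less the opposing 8 gives net 79, ≥ 79, so (b) meets the standard; on (c) the weight is 95 less the opposing 9 gives net 86, which does reach 79, so (c) meets the standard.
  The subscriber carries Stage 1; the operator now bears the burden.
At Stage 2 the operator must meet a heightened civil standard (weight is at least 79): on (d) the weight is 94 less the opposing 13 gives net 81, which does reach 79, so (d) meets the standard.
  All elements met at the final stage.
With every stage satisfied, the operator prevails.

operator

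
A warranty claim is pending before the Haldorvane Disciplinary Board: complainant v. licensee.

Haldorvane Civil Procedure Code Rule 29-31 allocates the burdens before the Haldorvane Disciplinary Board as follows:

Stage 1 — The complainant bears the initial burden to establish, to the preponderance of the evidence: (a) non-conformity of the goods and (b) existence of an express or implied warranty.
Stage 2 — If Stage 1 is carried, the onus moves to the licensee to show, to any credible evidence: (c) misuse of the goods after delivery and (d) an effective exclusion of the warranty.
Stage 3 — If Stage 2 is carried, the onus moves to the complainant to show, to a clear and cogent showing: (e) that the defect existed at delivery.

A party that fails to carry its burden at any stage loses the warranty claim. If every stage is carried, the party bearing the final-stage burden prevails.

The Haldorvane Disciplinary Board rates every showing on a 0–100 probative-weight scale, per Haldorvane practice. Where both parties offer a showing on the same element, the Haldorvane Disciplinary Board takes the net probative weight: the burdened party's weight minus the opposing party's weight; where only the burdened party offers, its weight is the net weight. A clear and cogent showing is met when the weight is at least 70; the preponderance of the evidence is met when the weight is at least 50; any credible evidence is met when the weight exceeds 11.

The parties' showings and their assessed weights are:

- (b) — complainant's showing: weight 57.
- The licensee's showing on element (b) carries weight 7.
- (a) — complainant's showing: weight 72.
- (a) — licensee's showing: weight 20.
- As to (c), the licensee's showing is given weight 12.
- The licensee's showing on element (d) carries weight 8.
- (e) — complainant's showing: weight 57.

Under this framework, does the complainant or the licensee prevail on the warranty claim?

complainant

At Stage 1 the complainant must meet the preponderance of the evidence (weight is at least 50): on (a) the weight is 72 less the opposing 20 gives net 52, which does reach 50, so (a) meets the standard; on (b) the weight is 57 less the opposing 7 gives net 50, ≥ 50, so (b) meets the standard.
  All elements met. The burden passes to the licensee.
At Stage 2 the licensee must meet any credible evidence (weight exceeds 11): on (c) the weight is 12, > 11, so (c) meets the standard; on (d) the weight is 8, which does not exceed 11, so (d) does not meet the standard.
  Stage 2 not carried; the licensee fails its burden.
The complainant prevails.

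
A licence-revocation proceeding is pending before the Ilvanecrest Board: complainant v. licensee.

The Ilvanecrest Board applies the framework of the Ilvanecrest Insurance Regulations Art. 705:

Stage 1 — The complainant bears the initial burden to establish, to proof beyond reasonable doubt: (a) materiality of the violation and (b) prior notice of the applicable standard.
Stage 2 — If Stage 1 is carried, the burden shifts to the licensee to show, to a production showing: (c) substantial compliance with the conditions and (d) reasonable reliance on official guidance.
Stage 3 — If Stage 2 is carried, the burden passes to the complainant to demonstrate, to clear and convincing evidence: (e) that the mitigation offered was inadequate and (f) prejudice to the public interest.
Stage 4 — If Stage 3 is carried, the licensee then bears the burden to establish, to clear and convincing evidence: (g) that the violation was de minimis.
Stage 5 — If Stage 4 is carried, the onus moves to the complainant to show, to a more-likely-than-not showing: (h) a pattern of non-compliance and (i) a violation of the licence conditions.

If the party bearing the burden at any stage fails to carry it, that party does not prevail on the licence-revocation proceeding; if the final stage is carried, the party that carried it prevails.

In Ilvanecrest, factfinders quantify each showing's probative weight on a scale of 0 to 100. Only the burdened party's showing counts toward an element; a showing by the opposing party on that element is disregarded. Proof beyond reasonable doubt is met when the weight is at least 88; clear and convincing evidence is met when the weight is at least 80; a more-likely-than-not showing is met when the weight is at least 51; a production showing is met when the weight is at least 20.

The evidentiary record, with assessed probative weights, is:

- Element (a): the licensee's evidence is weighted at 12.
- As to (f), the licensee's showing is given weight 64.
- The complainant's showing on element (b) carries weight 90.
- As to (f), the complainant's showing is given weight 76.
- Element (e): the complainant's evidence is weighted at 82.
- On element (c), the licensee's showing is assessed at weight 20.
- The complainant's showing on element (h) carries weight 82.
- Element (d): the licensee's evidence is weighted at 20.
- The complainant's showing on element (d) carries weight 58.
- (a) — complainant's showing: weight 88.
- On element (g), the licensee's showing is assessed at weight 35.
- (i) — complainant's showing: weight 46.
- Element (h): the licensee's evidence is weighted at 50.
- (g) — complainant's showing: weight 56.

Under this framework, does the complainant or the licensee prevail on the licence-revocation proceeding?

Stage 1 — burden on complainant; standard: proof beyond reasonable doubt (weight is at least 88).
    (a): 88 (licensee's 12 disregarded) ≥ 88 [met]
    (b): 90 ≥ 88 [met]
  Stage 1 carried; the burden shifts to the licensee.
Stage 2 — burden on licensee; standard: a production showing (weight is at least 20).
    (c): 20 ≥ 20 [met]
    (d): 20 (complainant's 58 disregarded) ≥ 20 [met]
  All elements met. The burden passes to the complainant.
Stage 3 — burden on complainant; standard: clear and convincing evidence (weight is at least 80).
    (e): 82 ≥ 80 [met]
    (f): 76 (licensee's 64 disregarded) < 80 [not met]
  Not every element is met, so the complainant fails to carry Stage 3.
So the licensee prevails.

licensee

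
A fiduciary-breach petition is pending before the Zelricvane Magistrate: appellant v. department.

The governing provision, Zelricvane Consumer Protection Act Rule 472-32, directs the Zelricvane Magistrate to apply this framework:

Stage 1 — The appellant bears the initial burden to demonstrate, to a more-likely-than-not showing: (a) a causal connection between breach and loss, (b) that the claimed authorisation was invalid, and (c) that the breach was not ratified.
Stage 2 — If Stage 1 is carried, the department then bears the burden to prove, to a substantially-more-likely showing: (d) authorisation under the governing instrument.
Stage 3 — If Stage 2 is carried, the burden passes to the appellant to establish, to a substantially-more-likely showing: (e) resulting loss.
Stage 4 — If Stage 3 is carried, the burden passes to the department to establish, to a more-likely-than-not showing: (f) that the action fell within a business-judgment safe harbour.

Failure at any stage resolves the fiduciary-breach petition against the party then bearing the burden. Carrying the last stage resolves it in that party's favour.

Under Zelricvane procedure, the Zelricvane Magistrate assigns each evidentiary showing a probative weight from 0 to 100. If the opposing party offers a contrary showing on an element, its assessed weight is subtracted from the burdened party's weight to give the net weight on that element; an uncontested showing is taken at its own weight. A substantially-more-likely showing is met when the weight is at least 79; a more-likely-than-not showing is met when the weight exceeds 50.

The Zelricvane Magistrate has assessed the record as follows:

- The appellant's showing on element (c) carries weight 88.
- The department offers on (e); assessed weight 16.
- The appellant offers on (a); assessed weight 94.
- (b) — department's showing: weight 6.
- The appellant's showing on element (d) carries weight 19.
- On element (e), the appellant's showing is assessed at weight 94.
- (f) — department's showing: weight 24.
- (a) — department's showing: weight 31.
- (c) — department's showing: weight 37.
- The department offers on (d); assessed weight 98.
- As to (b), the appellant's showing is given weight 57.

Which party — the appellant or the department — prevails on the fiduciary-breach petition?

Stage 1 (appellant, a more-likely-than-not showing, weight exceeds 50): (a) net 94−31=63 > 50 — meets; (b) net 57−6=51 > 50 — meets; (c) net 88−37=51 > 50 — meets.
  All elements met. The burden passes to the department.
Stage 2 (department, a substantially-more-likely showing, weight is at least 79): (d) net 98−19=79 ≥ 79 — meets.
  All elements met. The burden passes to the appellant.
Stage 3 (appellant, a substantially-more-likely showing, weight is at least 79): (e) net 94−16=78 < 79 — fails.
  The appellant does not carry Stage 3.
The analysis ends at Stage 3; the department prevails.

department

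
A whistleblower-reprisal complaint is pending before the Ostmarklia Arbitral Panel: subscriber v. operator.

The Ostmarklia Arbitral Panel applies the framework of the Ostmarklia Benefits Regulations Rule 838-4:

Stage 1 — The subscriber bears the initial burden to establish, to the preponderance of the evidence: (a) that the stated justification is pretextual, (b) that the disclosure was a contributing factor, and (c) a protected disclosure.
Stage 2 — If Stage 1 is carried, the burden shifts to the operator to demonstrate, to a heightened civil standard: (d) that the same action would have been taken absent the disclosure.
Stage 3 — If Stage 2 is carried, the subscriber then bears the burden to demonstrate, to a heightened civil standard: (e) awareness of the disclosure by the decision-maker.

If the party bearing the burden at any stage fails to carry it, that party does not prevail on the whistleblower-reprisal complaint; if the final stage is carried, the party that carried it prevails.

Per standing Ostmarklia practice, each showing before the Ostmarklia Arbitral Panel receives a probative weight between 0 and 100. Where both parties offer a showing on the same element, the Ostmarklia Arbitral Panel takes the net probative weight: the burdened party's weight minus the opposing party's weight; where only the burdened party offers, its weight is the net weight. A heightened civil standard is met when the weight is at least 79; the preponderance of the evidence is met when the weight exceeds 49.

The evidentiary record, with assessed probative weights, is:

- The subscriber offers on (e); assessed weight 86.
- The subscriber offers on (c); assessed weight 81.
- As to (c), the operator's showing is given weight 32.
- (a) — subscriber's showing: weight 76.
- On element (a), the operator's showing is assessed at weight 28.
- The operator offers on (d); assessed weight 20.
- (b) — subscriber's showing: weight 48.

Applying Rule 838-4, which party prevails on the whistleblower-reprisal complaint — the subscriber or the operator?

At Stage 1 the subscriber must meet the preponderance of the evidence (weight exceeds 49): on (a) the weight is 76 less the opposing 28 gives net 48, ≤ 49, so (a) does not meet the standard; on (b) the weight is 48, which does not exceed 49, so (b) does not meet the standard; on (c) the weight is 81 less the opposing 32 gives net 49, which does not exceed 49, so (c) does not meet the standard.
  Not every element is met, so the subscriber fails to carry Stage 1.
The operator prevails.

operator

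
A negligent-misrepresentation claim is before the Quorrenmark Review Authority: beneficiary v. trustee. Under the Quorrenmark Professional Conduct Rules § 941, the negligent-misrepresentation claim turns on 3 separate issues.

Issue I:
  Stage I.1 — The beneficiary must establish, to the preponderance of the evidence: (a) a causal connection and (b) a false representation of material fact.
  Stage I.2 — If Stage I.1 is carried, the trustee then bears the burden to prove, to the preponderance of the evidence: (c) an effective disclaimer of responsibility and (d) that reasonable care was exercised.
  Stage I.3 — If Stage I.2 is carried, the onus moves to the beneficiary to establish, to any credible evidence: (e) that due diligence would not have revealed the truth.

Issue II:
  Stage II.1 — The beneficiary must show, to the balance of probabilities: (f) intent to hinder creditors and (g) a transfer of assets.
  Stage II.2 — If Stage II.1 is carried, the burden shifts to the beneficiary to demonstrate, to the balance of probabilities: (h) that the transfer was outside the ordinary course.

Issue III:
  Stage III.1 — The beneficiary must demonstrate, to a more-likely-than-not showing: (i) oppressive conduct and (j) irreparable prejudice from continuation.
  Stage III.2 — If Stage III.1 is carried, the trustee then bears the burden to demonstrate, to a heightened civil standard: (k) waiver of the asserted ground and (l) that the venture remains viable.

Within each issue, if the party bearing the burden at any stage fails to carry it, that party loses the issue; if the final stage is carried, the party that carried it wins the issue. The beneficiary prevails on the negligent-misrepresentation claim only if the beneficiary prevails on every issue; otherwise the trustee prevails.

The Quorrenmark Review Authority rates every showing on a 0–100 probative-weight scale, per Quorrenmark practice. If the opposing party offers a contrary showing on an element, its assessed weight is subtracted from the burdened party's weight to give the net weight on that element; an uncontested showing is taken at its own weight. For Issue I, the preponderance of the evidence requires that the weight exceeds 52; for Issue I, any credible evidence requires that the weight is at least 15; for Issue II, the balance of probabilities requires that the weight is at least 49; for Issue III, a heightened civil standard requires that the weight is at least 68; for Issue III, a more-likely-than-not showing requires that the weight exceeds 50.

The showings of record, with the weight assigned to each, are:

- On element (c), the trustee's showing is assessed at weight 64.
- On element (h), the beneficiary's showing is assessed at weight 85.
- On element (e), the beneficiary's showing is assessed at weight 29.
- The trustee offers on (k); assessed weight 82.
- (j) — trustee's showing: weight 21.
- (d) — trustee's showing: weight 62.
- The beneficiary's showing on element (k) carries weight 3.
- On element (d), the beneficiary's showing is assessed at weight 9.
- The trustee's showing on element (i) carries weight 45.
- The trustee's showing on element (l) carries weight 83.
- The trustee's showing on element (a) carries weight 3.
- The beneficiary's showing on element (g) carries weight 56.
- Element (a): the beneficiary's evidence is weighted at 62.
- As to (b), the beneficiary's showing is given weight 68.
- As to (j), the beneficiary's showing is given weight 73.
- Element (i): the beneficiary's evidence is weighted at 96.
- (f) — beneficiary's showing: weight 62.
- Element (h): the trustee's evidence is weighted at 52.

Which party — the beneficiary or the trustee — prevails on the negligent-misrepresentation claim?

trustee

— Issue I —
Stage I.1 — burden on beneficiary; standard: the preponderance of the evidence (weight exceeds 52).
    (a): 62 − 3 = 59 > 52 [met]
    (b): 68 > 52 [met]
  All elements met. The burden passes to the trustee.
Stage I.2 — burden on trustee; standard: the preponderance of the evidence (weight exceeds 52).
    (c): 64 > 52 [met]
    (d): 62 − 9 = 53 > 52 [met]
  The trustee carries Stage I.2; the beneficiary now bears the burden.
Stage I.3 — burden on beneficiary; standard: any credible evidence (weight is at least 15).
    (e): 29 ≥ 15 [met]
  The beneficiary carries the last stage.
All stages carried — the beneficiary prevails on this issue.
— Issue II —
Stage II.1 — burden on beneficiary; standard: the balance of probabilities (weight is at least 49).
    (f): 62 ≥ 49 [met]
    (g): 56 ≥ 49 [met]
  Stage II.1 carried; the burden remains with the beneficiary.
Stage II.2 — burden on beneficiary; standard: the balance of probabilities (weight is at least 49).
    (h): 85 − 52 = 33 < 49 [not met]
  Stage II.2 not carried; the beneficiary fails its burden.
So the trustee prevails on this issue.
— Issue III —
Stage III.1 — burden on beneficiary; standard: a more-likely-than-not showing (weight exceeds 50).
    (i): 96 − 45 = 51 > 50 [met]
    (j): 73 − 21 = 52 > 50 [met]
  Stage III.1 is satisfied; the onus moves to the trustee.
Stage III.2 — burden on trustee; standard: a heightened civil standard (weight is at least 68).
    (k): 82 − 3 = 79 ≥ 68 [met]
    (l): 83 ≥ 68 [met]
  All elements met at the final stage.
All stages carried — the trustee prevails on this issue.
Per-issue: Issue I → beneficiary; Issue II → trustee; Issue III → trustee. The beneficiary must prevail on every issue; overall, the trustee prevails.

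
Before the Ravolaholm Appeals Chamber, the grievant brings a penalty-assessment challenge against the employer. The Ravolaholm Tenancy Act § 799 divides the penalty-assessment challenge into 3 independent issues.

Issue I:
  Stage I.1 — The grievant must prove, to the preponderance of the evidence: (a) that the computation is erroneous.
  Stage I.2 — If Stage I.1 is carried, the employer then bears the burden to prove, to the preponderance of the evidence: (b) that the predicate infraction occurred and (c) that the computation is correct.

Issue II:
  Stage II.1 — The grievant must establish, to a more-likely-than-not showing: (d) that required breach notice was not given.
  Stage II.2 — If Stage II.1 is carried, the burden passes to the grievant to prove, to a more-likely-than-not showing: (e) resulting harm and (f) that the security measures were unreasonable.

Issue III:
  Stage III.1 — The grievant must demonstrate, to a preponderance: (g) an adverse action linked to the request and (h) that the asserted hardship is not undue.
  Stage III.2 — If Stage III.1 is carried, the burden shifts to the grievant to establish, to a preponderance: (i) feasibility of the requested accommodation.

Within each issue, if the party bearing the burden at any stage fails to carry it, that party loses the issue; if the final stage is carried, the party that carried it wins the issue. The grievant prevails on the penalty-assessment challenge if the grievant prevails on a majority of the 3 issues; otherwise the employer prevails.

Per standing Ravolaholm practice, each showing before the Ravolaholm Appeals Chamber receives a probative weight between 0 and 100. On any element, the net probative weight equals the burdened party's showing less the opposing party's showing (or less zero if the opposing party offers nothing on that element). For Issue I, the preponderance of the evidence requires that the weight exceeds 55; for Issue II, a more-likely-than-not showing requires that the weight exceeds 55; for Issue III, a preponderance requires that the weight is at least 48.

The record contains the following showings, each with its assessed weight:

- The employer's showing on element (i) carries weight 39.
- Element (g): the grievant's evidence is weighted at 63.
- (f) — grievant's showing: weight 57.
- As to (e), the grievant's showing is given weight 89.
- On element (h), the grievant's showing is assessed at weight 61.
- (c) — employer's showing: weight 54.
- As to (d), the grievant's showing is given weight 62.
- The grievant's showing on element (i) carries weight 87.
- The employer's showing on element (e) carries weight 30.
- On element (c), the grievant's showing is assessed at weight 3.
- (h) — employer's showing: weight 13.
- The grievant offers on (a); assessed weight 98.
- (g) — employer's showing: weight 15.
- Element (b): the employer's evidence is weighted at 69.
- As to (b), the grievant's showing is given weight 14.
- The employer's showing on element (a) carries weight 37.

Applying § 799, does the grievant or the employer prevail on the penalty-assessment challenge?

grievant

— Issue I —
Stage I.1 (grievant, the preponderance of the evidence, weight exceeds 55): (a) net 98−37=61 > 55 — meets.
  All elements met. The burden passes to the employer.
Stage I.2 (employer, the preponderance of the evidence, weight exceeds 55): (b) net 69−14=55 ≤ 55 — fails; (c) net 54−3=51 ≤ 55 — fails.
  Not every element is met, so the employer fails to carry Stage I.2.
So the grievant prevails on this issue.
— Issue II —
At Stage II.1 the grievant must meet a more-likely-than-not showing (weight exceeds 55): on (d) the weight is 62, which does exceed 55, so (d) meets the standard.
  All elements met. The grievant retains the burden for Stage II.2.
At Stage II.2 the grievant must meet a more-likely-than-not showing (weight exceeds 55): on (e) the weight is 89 less the opposing 30 gives net 59, which does exceed 55, so (e) meets the standard; on (f) the weight is 57, > 55, so (f) meets the standard.
  All elements met at the final stage.
Every stage carried; the grievant prevails on this issue.
— Issue III —
Stage III.1 — burden on grievant; standard: a preponderance (weight is at least 48).
    (g): 63 − 15 = 48 ≥ 48 [met]
    (h): 61 − 13 = 48 ≥ 48 [met]
  Stage III.1 is satisfied; the grievant continues to bear the burden.
Stage III.2 — burden on grievant; standard: a preponderance (weight is at least 48).
    (i): 87 − 39 = 48 ≥ 48 [met]
  All elements met at the final stage.
With every stage satisfied, the grievant prevails on this issue.
Per-issue: Issue I → grievant; Issue II → grievant; Issue III → grievant. The grievant must prevail on a majority of issues; overall, the grievant prevails.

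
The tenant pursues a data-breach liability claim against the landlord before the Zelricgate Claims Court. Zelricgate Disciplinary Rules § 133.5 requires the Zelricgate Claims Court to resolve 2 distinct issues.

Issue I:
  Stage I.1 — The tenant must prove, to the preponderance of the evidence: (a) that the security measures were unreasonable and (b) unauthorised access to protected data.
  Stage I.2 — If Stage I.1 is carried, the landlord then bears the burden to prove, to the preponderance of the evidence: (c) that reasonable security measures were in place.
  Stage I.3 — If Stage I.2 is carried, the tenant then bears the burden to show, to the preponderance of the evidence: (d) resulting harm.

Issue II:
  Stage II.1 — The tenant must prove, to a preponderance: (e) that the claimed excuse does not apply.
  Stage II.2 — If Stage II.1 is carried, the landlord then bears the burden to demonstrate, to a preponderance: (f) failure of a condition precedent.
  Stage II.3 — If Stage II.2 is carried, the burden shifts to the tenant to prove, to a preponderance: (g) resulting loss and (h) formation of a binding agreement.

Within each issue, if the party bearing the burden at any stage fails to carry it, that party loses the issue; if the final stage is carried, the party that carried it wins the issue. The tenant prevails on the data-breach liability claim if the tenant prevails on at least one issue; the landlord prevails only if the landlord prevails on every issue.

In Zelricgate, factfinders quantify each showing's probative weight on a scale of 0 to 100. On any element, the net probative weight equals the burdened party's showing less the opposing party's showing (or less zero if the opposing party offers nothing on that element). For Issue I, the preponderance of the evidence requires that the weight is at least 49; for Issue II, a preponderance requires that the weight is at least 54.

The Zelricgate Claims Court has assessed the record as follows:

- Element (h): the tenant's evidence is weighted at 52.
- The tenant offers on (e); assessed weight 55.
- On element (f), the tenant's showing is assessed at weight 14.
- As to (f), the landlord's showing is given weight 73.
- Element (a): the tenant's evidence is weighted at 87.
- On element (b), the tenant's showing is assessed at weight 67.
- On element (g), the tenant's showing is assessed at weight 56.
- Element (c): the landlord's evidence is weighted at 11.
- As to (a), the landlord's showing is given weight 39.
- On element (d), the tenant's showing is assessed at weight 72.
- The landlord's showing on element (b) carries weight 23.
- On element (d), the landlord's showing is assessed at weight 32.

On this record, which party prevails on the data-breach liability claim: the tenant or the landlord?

— Issue I —
Stage I.1 (tenant, the preponderance of the evidence, weight is at least 49): (a) net 87−39=48 < 49 — fails; (b) net 67−23=44 < 49 — fails.
  The tenant does not carry Stage I.1.
The analysis ends at Stage I.1; the landlord prevails on this issue.
— Issue II —
Stage II.1 (tenant, a preponderance, weight is at least 54): (e) 55 ≥ 54 — meets.
  Stage II.1 carried; the burden shifts to the landlord.
Stage II.2 (landlord, a preponderance, weight is at least 54): (f) net 73−14=59 ≥ 54 — meets.
  All elements met. The burden passes to the tenant.
Stage II.3 (tenant, a preponderance, weight is at least 54): (g) 56 ≥ 54 — meets; (h) 52 < 54 — fails.
  The tenant does not carry Stage II.3.
The analysis ends at Stage II.3; the landlord prevails on this issue.
Per-issue: Issue I → landlord; Issue II → landlord. The tenant must prevail on at least one issue; overall, the landlord prevails.

landlord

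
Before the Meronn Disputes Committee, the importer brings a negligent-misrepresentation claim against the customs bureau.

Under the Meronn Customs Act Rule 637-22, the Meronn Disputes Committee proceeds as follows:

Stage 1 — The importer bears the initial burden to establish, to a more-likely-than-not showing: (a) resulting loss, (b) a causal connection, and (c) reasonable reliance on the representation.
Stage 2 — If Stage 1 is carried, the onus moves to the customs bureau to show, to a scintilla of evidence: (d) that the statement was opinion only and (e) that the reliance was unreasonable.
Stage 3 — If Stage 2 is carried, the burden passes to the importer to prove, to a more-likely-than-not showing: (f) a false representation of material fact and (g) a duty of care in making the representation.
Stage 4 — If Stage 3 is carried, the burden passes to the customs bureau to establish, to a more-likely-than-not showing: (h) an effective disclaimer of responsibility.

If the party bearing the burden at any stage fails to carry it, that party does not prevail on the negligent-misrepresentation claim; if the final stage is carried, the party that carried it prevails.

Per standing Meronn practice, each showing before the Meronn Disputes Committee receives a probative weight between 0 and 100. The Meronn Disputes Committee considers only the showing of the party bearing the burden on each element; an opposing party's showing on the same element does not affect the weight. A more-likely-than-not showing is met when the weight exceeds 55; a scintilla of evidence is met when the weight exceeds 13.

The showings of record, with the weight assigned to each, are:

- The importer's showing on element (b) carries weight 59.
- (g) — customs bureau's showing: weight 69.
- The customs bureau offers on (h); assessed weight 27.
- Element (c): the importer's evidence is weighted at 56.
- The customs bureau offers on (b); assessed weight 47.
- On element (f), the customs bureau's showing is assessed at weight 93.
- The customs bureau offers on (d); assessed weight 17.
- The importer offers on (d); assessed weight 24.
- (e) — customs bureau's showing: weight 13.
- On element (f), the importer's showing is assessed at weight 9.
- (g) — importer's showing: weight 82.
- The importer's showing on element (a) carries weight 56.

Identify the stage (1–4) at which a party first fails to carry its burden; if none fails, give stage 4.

Stage 1 — burden on importer; standard: a more-likely-than-not showing (weight exceeds 55).
    (a): 56 > 55 [met]
    (b): 59 (customs bureau's 47 disregarded) > 55 [met]
    (c): 56 > 55 [met]
  All elements met. The burden passes to the customs bureau.
Stage 2 — burden on customs bureau; standard: a scintilla of evidence (weight exceeds 13).
    (d): 17 (importer's 24 disregarded) > 13 [met]
    (e): 13 ≤ 13 [not met]
  Stage 2 not carried; the customs bureau fails its burden.
So the importer prevails.

stage 2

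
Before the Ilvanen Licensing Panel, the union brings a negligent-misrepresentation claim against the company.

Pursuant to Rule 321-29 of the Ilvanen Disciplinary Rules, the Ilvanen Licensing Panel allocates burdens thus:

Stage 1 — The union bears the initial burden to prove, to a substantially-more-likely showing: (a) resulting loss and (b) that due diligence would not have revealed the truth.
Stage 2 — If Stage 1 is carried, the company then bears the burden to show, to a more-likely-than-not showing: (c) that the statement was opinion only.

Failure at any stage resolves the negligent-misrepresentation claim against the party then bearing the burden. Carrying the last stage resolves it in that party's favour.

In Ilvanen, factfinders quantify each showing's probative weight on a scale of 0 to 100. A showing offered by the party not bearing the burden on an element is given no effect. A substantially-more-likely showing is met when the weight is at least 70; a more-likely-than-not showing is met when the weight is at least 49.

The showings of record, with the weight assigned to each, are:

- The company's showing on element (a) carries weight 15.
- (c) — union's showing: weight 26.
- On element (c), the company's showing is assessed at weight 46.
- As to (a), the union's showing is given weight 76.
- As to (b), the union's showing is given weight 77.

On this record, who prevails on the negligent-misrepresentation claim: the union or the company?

union

Stage 1 (union, a substantially-more-likely showing, weight is at least 70): (a) 76 (company's 15 disregarded) ≥ 70 — meets; (b) 77 ≥ 70 — meets.
  Stage 1 is satisfied; the onus moves to the company.
Stage 2 (company, a more-likely-than-not showing, weight is at least 49): (c) 46 (union's 26 disregarded) < 49 — fails.
  Stage 2 not carried; the company fails its burden.
The analysis ends at Stage 2; the union prevails.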